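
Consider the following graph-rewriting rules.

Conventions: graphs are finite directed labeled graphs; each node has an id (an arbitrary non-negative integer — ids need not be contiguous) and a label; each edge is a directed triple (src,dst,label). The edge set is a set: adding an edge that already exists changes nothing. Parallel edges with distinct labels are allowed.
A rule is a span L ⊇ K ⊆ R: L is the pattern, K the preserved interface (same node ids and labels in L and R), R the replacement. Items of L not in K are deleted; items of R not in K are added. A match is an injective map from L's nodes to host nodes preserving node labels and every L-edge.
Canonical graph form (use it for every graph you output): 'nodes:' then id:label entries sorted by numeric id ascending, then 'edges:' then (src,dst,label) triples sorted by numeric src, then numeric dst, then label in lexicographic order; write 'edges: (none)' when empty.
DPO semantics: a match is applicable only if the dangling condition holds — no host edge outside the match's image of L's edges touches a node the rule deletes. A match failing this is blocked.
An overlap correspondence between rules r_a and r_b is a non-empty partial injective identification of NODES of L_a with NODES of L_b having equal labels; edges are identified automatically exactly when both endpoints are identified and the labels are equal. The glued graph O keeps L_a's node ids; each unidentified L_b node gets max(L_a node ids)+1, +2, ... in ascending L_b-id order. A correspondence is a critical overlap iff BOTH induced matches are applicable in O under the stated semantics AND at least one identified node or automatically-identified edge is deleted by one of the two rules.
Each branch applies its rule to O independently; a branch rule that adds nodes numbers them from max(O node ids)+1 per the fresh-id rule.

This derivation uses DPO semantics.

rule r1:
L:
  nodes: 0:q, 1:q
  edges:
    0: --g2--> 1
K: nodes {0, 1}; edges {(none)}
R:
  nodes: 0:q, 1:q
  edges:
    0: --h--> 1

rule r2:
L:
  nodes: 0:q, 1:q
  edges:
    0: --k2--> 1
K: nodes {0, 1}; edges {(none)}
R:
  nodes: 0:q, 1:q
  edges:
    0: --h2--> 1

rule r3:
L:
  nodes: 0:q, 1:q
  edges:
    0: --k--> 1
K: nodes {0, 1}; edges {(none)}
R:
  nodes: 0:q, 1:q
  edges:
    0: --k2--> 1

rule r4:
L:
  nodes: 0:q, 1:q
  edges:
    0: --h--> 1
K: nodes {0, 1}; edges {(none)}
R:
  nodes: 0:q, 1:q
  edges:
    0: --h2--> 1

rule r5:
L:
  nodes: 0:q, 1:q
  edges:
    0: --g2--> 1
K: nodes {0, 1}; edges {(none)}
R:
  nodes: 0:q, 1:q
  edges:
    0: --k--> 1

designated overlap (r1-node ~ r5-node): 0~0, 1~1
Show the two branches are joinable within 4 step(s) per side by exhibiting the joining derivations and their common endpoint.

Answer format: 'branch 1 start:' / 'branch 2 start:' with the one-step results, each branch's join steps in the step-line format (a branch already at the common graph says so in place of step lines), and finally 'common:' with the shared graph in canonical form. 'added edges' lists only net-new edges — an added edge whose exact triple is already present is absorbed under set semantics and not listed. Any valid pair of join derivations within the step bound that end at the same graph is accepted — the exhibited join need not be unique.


branch 1 start:
nodes: 0:q, 1:q
edges: (0,1,h)
branch 2 start:
nodes: 0:q, 1:q
edges: (0,1,k)
branch 1 step 1: rule r4; match: 0->0, 1->1; deleted nodes (none); deleted edges (0,1,h); added nodes (none); added edges (0,1,h2); result: nodes: 0:q, 1:q edges: (0,1,h2)
branch 2 step 1: rule r3; match: 0->0, 1->1; deleted nodes (none); deleted edges (0,1,k); added nodes (none); added edges (0,1,k2); result: nodes: 0:q, 1:q edges: (0,1,k2)
branch 2 step 2: rule r2; match: 0->0, 1->1; deleted nodes (none); deleted edges (0,1,k2); added nodes (none); added edges (0,1,h2); result: nodes: 0:q, 1:q edges: (0,1,h2)
common:
nodes: 0:q, 1:q
edges: (0,1,h2)


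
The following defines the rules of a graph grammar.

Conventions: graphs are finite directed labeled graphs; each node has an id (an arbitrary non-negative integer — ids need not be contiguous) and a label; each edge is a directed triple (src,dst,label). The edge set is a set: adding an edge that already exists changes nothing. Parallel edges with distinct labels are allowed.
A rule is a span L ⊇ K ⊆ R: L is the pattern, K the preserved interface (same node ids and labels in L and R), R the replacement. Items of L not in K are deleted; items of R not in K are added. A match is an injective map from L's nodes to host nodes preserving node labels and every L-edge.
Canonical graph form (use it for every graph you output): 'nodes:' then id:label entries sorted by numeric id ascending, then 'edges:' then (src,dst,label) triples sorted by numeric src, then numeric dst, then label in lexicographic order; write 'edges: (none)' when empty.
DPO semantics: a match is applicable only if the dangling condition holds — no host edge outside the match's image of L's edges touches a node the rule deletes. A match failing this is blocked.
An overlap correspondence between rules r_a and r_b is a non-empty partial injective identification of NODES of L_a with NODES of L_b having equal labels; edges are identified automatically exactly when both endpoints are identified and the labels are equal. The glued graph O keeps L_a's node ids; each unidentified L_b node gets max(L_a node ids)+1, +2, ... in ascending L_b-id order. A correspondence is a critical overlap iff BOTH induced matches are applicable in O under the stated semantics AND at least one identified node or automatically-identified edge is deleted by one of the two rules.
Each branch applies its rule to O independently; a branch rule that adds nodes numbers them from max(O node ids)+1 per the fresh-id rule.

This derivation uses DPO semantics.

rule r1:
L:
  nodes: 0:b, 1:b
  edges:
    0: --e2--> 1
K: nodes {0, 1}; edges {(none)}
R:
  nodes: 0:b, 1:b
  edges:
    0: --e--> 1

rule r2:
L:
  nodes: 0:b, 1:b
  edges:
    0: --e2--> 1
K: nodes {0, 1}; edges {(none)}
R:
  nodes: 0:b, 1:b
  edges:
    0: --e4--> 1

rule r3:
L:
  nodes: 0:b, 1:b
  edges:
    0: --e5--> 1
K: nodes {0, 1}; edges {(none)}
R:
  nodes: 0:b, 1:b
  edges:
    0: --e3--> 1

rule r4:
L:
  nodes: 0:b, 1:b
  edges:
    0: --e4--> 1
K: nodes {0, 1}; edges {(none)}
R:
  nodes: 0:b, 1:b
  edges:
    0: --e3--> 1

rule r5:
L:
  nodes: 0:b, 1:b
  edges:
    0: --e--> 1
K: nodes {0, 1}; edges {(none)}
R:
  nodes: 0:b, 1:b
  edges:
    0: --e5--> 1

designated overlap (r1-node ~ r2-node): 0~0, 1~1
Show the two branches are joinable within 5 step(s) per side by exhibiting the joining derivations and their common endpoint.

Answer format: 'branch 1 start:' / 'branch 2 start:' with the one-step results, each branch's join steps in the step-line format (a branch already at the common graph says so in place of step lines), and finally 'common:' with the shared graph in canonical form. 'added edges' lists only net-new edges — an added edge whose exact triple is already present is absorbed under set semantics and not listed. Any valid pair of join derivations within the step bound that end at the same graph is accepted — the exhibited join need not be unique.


branch 1 start:
nodes: 0:b, 1:b
edges: (0,1,e)
branch 2 start:
nodes: 0:b, 1:b
edges: (0,1,e4)
branch 1 step 1: rule r5; match: 0->0, 1->1; deleted nodes (none); deleted edges (0,1,e); added nodes (none); added edges (0,1,e5); result: nodes: 0:b, 1:b edges: (0,1,e5)
branch 1 step 2: rule r3; match: 0->0, 1->1; deleted nodes (none); deleted edges (0,1,e5); added nodes (none); added edges (0,1,e3); result: nodes: 0:b, 1:b edges: (0,1,e3)
branch 2 step 1: rule r4; match: 0->0, 1->1; deleted nodes (none); deleted edges (0,1,e4); added nodes (none); added edges (0,1,e3); result: nodes: 0:b, 1:b edges: (0,1,e3)
common:
nodes: 0:b, 1:b
edges: (0,1,e3)


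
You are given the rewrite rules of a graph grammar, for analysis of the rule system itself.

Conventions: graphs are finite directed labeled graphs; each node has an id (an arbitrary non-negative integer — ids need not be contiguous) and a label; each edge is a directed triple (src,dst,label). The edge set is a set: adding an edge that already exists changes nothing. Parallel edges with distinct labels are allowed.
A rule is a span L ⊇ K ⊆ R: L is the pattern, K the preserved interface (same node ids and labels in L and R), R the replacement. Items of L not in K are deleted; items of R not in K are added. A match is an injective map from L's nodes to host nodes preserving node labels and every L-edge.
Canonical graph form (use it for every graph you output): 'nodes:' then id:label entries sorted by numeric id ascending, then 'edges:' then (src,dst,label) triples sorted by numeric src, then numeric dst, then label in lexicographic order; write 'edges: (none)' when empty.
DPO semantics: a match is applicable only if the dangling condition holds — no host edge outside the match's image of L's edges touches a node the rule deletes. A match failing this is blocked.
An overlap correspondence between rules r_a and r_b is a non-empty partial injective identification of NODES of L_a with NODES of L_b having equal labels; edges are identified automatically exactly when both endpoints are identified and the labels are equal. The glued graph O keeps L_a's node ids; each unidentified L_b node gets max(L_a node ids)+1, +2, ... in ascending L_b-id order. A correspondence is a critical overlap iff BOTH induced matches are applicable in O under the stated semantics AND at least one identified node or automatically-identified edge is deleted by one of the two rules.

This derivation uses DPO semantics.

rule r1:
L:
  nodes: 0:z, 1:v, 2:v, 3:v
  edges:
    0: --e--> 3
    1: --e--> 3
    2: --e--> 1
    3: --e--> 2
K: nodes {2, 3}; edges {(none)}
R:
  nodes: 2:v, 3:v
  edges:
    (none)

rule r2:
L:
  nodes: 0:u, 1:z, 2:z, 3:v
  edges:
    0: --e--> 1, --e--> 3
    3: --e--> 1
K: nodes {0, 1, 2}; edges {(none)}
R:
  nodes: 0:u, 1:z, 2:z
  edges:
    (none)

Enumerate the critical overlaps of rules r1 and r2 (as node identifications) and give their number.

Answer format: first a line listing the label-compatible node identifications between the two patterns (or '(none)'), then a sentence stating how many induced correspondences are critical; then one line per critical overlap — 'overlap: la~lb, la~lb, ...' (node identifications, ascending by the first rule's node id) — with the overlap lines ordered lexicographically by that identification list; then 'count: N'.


label-compatible node identifications between L(r1) and L(r2): 0~1, 0~2, 1~3, 2~3, 3~3
1 of the induced correspondences is a critical overlap of r1 and r2.
overlap: 0~2
count: 1


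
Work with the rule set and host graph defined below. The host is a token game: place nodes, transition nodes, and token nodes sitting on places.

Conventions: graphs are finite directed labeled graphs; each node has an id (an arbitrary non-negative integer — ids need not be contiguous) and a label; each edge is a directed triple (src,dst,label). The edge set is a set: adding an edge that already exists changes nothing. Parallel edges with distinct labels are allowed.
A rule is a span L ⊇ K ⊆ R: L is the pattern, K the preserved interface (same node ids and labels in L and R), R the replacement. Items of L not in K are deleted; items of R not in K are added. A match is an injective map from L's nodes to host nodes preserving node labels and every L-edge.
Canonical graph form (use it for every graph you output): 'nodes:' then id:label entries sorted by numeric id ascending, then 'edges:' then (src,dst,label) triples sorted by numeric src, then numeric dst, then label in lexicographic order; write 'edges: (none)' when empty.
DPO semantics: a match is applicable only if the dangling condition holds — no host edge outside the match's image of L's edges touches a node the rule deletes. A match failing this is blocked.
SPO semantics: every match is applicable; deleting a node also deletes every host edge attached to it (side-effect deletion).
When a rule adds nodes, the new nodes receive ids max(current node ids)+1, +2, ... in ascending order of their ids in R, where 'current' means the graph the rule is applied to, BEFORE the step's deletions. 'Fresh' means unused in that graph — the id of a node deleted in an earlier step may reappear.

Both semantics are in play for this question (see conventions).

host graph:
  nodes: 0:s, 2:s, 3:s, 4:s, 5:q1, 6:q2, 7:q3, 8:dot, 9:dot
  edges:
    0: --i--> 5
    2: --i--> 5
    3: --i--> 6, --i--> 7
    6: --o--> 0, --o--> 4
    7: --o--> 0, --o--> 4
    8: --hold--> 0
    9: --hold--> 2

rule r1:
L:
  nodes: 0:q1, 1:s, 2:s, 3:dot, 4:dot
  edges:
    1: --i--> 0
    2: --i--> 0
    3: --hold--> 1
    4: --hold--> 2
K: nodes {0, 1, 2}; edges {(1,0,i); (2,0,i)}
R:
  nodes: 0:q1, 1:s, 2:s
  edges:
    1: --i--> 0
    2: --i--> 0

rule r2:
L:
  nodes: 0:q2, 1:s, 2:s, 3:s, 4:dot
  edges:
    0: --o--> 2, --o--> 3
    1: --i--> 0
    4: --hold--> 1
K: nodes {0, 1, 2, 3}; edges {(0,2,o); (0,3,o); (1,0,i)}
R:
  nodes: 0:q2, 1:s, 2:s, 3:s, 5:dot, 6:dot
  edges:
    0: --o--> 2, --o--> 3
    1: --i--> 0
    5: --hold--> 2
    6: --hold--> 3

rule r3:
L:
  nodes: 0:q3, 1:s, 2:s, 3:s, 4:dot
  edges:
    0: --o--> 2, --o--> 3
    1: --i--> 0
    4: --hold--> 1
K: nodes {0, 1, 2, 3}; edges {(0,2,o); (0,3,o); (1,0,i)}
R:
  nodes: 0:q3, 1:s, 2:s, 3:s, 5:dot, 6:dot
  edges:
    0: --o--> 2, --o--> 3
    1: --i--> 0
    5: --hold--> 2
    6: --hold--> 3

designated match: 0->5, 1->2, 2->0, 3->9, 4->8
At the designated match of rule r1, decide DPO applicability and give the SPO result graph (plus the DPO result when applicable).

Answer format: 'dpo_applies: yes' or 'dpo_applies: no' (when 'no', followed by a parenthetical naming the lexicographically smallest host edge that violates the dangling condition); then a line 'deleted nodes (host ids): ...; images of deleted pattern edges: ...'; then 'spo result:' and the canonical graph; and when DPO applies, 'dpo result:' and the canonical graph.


dpo_applies: yes
deleted nodes (host ids): 8, 9; images of deleted pattern edges: (8,0,hold); (9,2,hold)
spo result:
nodes: 0:s, 2:s, 3:s, 4:s, 5:q1, 6:q2, 7:q3
edges: (0,5,i); (2,5,i); (3,6,i); (3,7,i); (6,0,o); (6,4,o); (7,0,o); (7,4,o)
dpo result:
nodes: 0:s, 2:s, 3:s, 4:s, 5:q1, 6:q2, 7:q3
edges: (0,5,i); (2,5,i); (3,6,i); (3,7,i); (6,0,o); (6,4,o); (7,0,o); (7,4,o)


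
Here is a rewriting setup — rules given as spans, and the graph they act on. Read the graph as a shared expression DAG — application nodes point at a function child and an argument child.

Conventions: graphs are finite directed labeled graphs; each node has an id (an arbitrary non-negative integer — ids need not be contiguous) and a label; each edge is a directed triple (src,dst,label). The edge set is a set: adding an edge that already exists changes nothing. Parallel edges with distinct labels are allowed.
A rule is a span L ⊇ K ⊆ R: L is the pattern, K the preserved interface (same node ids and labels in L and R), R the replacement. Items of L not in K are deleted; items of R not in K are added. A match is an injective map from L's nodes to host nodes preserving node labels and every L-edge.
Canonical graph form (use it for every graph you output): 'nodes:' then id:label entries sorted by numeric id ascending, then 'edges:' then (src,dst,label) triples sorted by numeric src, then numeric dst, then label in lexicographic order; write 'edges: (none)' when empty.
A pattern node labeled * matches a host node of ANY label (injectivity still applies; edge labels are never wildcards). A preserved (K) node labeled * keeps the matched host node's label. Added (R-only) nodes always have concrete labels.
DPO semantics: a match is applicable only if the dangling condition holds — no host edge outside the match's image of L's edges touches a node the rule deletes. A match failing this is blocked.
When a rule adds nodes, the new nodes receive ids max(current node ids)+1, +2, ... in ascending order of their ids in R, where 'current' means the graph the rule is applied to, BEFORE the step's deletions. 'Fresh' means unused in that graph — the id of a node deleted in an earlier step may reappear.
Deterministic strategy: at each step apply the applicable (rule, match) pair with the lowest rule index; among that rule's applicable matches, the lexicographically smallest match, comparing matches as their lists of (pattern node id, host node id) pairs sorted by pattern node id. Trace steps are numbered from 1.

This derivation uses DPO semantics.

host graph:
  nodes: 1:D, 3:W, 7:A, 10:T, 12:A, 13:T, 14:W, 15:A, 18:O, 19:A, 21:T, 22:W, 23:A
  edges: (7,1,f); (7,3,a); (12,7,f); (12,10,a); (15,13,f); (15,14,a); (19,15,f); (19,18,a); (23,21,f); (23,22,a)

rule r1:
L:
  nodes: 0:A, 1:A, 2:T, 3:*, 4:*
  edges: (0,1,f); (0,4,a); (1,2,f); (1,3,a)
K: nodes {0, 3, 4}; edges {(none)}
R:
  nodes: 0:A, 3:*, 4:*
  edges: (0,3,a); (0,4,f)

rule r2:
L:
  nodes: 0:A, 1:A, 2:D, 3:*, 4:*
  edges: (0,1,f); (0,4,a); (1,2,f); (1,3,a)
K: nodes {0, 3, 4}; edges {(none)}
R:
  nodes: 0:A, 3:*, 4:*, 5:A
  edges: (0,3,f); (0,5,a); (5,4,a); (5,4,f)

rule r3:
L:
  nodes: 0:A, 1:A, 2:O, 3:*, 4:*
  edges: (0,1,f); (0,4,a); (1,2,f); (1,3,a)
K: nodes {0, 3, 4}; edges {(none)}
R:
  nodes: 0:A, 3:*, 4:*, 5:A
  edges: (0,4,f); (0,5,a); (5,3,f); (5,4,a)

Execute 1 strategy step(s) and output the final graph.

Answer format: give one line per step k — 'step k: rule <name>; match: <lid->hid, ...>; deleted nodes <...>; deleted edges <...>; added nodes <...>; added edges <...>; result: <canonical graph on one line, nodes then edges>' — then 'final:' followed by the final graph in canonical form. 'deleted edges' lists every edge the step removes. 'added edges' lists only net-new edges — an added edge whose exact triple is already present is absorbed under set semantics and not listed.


step 1: rule r1; match: 0->19, 1->15, 2->13, 3->14, 4->18; deleted nodes 13, 15; deleted edges (15,13,f); (15,14,a); (19,15,f); (19,18,a); added nodes (none); added edges (19,14,a); (19,18,f); result: nodes: 1:D, 3:W, 7:A, 10:T, 12:A, 14:W, 18:O, 19:A, 21:T, 22:W, 23:A edges: (7,1,f); (7,3,a); (12,7,f); (12,10,a); (19,14,a); (19,18,f); (23,21,f); (23,22,a)
final:
nodes: 1:D, 3:W, 7:A, 10:T, 12:A, 14:W, 18:O, 19:A, 21:T, 22:W, 23:A
edges: (7,1,f); (7,3,a); (12,7,f); (12,10,a); (19,14,a); (19,18,f); (23,21,f); (23,22,a)


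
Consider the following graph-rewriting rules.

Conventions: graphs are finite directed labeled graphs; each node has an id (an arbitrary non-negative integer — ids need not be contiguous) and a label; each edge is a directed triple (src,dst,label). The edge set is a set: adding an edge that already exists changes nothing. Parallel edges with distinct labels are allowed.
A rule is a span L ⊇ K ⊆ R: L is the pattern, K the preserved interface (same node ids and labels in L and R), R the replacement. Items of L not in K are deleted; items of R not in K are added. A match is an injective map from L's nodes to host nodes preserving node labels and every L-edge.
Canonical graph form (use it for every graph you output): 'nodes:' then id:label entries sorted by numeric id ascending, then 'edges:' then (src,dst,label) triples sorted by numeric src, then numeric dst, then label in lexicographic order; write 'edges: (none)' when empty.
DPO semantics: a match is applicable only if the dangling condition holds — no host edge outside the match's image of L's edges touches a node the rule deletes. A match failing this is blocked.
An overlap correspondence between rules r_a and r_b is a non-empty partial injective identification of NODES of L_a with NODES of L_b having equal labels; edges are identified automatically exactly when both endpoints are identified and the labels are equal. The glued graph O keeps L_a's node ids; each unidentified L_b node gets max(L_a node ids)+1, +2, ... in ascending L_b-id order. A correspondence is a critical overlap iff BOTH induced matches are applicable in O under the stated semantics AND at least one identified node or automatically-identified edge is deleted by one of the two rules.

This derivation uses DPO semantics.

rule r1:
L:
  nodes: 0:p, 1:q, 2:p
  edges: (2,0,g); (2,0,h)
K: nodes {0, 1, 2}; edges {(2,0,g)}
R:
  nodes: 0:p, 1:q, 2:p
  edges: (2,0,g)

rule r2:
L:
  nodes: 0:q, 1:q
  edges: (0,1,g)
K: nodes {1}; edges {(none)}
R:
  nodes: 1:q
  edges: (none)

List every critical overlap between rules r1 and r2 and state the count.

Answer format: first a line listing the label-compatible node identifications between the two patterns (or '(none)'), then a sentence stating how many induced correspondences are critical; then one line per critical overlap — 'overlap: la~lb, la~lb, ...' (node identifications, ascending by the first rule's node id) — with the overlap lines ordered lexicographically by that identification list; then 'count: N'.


label-compatible node identifications between L(r1) and L(r2): 1~0, 1~1
1 of the induced correspondences is a critical overlap of r1 and r2.
overlap: 1~0
count: 1


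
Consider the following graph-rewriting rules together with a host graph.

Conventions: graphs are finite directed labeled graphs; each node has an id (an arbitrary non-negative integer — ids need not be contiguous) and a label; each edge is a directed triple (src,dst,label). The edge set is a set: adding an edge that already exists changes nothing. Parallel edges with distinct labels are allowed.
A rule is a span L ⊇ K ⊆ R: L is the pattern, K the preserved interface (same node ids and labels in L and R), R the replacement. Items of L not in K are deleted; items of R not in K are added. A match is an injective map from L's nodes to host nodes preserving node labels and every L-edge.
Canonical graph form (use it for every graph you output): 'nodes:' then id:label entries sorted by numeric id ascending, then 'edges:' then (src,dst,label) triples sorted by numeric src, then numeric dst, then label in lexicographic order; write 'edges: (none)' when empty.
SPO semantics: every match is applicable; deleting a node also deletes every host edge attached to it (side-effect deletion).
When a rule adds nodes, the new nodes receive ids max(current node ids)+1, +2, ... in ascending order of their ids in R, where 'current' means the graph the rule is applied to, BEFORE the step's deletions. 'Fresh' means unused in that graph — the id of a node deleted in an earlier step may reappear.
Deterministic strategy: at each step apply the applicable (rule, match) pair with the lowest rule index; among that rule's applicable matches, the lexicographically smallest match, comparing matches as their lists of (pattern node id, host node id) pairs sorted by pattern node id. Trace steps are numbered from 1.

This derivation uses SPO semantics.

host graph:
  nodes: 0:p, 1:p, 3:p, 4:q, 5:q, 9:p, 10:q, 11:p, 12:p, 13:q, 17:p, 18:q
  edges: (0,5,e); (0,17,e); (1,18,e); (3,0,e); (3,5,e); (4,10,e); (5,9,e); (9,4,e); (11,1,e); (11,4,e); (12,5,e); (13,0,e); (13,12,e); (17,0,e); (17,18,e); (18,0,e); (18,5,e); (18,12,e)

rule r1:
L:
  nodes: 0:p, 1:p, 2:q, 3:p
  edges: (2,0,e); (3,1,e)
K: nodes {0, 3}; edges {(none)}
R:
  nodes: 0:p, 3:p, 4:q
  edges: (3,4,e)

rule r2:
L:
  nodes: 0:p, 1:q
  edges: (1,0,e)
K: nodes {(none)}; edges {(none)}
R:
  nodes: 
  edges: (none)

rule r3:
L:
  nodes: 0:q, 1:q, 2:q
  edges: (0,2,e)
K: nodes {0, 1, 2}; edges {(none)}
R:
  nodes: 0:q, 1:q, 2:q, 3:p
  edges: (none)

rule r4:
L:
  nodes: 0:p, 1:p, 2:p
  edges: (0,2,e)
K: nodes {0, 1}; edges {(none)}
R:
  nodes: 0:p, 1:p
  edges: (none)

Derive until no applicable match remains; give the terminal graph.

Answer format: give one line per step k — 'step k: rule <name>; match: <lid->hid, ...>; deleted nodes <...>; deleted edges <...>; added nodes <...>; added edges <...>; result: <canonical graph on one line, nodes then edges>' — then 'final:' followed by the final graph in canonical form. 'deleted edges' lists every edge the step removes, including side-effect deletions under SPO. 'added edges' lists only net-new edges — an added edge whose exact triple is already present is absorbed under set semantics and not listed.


step 1: rule r1; match: 0->0, 1->1, 2->13, 3->11; deleted nodes 1, 13; deleted edges (1,18,e); (11,1,e); (13,0,e); (13,12,e); added nodes 19; added edges (11,19,e); result: nodes: 0:p, 3:p, 4:q, 5:q, 9:p, 10:q, 11:p, 12:p, 17:p, 18:q, 19:q edges: (0,5,e); (0,17,e); (3,0,e); (3,5,e); (4,10,e); (5,9,e); (9,4,e); (11,4,e); (11,19,e); (12,5,e); (17,0,e); (17,18,e); (18,0,e); (18,5,e); (18,12,e)
step 2: rule r1; match: 0->9, 1->0, 2->5, 3->3; deleted nodes 0, 5; deleted edges (0,5,e); (0,17,e); (3,0,e); (3,5,e); (5,9,e); (12,5,e); (17,0,e); (18,0,e); (18,5,e); added nodes 20; added edges (3,20,e); result: nodes: 3:p, 4:q, 9:p, 10:q, 11:p, 12:p, 17:p, 18:q, 19:q, 20:q edges: (3,20,e); (4,10,e); (9,4,e); (11,4,e); (11,19,e); (17,18,e); (18,12,e)
step 3: rule r2; match: 0->12, 1->18; deleted nodes 12, 18; deleted edges (17,18,e); (18,12,e); added nodes (none); added edges (none); result: nodes: 3:p, 4:q, 9:p, 10:q, 11:p, 17:p, 19:q, 20:q edges: (3,20,e); (4,10,e); (9,4,e); (11,4,e); (11,19,e)
step 4: rule r3; match: 0->4, 1->19, 2->10; deleted nodes (none); deleted edges (4,10,e); added nodes 21; added edges (none); result: nodes: 3:p, 4:q, 9:p, 10:q, 11:p, 17:p, 19:q, 20:q, 21:p edges: (3,20,e); (9,4,e); (11,4,e); (11,19,e)
final:
nodes: 3:p, 4:q, 9:p, 10:q, 11:p, 17:p, 19:q, 20:q, 21:p
edges: (3,20,e); (9,4,e); (11,4,e); (11,19,e)


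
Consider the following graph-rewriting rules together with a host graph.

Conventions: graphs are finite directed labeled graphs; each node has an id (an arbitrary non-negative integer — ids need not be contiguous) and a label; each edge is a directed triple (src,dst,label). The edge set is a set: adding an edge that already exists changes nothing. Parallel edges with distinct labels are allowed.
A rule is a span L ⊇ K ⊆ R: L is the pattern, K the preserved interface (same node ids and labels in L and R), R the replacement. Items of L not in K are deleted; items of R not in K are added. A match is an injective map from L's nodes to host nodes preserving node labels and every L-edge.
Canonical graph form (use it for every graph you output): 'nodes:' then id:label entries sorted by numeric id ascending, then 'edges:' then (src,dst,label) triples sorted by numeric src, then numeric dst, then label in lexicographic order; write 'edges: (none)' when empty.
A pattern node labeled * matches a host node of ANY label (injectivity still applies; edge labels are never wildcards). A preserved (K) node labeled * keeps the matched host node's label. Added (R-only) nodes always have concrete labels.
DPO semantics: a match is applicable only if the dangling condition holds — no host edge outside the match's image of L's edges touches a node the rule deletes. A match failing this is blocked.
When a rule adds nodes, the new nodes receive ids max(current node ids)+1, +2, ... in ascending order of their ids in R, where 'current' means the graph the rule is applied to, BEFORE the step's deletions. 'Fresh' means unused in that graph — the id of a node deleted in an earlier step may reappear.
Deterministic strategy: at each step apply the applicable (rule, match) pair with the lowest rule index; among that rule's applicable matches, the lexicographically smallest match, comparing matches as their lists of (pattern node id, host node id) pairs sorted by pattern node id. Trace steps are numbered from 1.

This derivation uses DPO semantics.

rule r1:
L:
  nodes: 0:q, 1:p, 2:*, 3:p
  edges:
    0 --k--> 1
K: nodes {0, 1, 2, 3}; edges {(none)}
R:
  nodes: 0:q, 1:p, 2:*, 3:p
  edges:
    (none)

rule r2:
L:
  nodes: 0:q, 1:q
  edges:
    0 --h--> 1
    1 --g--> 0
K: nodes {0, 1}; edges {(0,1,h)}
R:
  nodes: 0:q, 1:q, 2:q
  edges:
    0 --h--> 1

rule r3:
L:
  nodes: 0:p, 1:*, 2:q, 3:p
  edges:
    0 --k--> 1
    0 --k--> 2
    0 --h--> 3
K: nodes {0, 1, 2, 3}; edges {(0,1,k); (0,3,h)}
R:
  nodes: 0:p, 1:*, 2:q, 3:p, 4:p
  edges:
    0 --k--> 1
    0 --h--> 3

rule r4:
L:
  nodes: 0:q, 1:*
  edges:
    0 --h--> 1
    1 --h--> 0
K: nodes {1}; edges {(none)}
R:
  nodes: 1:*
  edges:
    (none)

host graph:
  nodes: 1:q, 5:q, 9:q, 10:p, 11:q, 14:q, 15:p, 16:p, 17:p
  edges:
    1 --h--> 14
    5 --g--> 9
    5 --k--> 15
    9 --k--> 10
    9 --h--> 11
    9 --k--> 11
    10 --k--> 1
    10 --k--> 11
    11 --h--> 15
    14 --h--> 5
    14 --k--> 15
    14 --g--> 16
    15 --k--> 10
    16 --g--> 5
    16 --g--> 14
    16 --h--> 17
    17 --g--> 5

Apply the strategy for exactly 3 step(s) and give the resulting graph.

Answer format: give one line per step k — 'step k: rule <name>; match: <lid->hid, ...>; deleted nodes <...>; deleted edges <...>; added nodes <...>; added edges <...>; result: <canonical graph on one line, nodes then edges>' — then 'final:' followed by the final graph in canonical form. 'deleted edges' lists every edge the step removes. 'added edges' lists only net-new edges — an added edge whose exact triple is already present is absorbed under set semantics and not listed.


step 1: rule r1; match: 0->5, 1->15, 2->1, 3->10; deleted nodes (none); deleted edges (5,15,k); added nodes (none); added edges (none); result: nodes: 1:q, 5:q, 9:q, 10:p, 11:q, 14:q, 15:p, 16:p, 17:p edges: (1,14,h); (5,9,g); (9,10,k); (9,11,h); (9,11,k); (10,1,k); (10,11,k); (11,15,h); (14,5,h); (14,15,k); (14,16,g); (15,10,k); (16,5,g); (16,14,g); (16,17,h); (17,5,g)
step 2: rule r1; match: 0->9, 1->10, 2->1, 3->15; deleted nodes (none); deleted edges (9,10,k); added nodes (none); added edges (none); result: nodes: 1:q, 5:q, 9:q, 10:p, 11:q, 14:q, 15:p, 16:p, 17:p edges: (1,14,h); (5,9,g); (9,11,h); (9,11,k); (10,1,k); (10,11,k); (11,15,h); (14,5,h); (14,15,k); (14,16,g); (15,10,k); (16,5,g); (16,14,g); (16,17,h); (17,5,g)
step 3: rule r1; match: 0->14, 1->15, 2->1, 3->10; deleted nodes (none); deleted edges (14,15,k); added nodes (none); added edges (none); result: nodes: 1:q, 5:q, 9:q, 10:p, 11:q, 14:q, 15:p, 16:p, 17:p edges: (1,14,h); (5,9,g); (9,11,h); (9,11,k); (10,1,k); (10,11,k); (11,15,h); (14,5,h); (14,16,g); (15,10,k); (16,5,g); (16,14,g); (16,17,h); (17,5,g)
final:
nodes: 1:q, 5:q, 9:q, 10:p, 11:q, 14:q, 15:p, 16:p, 17:p
edges: (1,14,h); (5,9,g); (9,11,h); (9,11,k); (10,1,k); (10,11,k); (11,15,h); (14,5,h); (14,16,g); (15,10,k); (16,5,g); (16,14,g); (16,17,h); (17,5,g)


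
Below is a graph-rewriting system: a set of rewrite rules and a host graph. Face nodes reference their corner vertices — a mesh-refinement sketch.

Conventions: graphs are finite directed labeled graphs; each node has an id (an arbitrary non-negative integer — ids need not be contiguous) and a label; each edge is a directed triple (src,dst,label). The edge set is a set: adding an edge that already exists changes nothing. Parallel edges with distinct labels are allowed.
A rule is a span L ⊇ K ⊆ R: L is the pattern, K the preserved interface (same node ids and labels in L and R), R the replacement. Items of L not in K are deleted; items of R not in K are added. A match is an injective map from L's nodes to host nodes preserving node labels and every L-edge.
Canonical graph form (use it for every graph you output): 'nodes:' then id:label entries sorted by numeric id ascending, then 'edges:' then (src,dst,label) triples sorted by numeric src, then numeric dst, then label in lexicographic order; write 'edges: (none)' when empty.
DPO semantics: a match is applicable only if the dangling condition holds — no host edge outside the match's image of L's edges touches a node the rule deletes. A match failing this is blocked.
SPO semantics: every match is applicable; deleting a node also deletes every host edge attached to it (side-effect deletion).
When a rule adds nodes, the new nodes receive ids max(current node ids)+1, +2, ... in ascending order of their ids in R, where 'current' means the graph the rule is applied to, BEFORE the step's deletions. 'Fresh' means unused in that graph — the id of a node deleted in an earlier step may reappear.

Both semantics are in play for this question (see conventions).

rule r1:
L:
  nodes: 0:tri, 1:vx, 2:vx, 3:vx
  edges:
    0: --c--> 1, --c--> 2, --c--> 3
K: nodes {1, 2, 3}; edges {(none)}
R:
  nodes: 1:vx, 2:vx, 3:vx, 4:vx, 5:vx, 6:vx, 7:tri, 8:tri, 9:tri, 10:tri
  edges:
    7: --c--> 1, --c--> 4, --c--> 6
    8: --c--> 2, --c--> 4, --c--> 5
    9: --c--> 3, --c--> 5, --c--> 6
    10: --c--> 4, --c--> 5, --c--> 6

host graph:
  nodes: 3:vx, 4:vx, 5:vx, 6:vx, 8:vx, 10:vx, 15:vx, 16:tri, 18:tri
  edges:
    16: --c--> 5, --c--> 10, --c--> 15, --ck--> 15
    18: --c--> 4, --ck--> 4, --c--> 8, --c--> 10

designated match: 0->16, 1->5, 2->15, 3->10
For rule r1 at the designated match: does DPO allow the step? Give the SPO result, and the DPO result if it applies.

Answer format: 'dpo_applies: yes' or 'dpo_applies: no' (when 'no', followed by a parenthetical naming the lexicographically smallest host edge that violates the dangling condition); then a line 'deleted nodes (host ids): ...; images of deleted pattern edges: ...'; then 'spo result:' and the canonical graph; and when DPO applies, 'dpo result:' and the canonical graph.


dpo_applies: no
(the rule deletes node 16, which keeps host edge (16,15,ck) outside the match image — the dangling condition fails, DPO blocks; SPO proceeds and side-deletes such edges)
deleted nodes (host ids): 16; images of deleted pattern edges: (16,5,c); (16,10,c); (16,15,c)
spo result:
nodes: 3:vx, 4:vx, 5:vx, 6:vx, 8:vx, 10:vx, 15:vx, 18:tri, 19:vx, 20:vx, 21:vx, 22:tri, 23:tri, 24:tri, 25:tri
edges: (18,4,c); (18,4,ck); (18,8,c); (18,10,c); (22,5,c); (22,19,c); (22,21,c); (23,15,c); (23,19,c); (23,20,c); (24,10,c); (24,20,c); (24,21,c); (25,19,c); (25,20,c); (25,21,c)


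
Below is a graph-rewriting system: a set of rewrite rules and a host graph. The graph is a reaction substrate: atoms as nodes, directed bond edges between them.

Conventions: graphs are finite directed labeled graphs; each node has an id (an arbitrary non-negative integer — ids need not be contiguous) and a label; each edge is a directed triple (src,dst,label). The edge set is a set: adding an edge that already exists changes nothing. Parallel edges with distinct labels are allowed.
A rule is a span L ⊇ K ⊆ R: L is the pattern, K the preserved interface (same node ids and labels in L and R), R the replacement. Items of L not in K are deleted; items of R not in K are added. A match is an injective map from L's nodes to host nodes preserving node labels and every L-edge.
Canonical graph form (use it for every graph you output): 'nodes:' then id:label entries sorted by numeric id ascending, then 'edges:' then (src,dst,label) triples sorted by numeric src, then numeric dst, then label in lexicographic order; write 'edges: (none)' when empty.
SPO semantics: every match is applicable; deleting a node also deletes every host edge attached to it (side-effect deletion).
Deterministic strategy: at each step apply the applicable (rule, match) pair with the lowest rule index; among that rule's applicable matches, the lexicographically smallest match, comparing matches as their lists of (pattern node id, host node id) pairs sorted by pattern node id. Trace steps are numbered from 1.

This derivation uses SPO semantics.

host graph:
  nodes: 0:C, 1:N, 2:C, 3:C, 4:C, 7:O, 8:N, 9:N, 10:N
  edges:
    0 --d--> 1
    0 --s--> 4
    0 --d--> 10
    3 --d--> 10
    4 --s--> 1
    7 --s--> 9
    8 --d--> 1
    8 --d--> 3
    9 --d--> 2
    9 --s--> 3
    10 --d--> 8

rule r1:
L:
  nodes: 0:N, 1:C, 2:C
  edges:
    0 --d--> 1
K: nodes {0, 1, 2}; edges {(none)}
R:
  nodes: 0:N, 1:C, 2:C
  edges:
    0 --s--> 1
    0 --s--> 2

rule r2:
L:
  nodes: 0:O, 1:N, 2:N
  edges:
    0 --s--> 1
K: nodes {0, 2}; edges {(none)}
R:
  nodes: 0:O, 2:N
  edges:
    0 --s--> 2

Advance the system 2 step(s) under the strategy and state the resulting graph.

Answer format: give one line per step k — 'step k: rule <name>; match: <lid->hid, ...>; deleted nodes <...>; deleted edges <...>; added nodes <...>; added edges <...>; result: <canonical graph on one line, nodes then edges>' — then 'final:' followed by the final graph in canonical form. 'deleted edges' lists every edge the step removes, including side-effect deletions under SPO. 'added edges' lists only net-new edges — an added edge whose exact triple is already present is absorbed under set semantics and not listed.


step 1: rule r1; match: 0->8, 1->3, 2->0; deleted nodes (none); deleted edges (8,3,d); added nodes (none); added edges (8,0,s); (8,3,s); result: nodes: 0:C, 1:N, 2:C, 3:C, 4:C, 7:O, 8:N, 9:N, 10:N edges: (0,1,d); (0,4,s); (0,10,d); (3,10,d); (4,1,s); (7,9,s); (8,0,s); (8,1,d); (8,3,s); (9,2,d); (9,3,s); (10,8,d)
step 2: rule r1; match: 0->9, 1->2, 2->0; deleted nodes (none); deleted edges (9,2,d); added nodes (none); added edges (9,0,s); (9,2,s); result: nodes: 0:C, 1:N, 2:C, 3:C, 4:C, 7:O, 8:N, 9:N, 10:N edges: (0,1,d); (0,4,s); (0,10,d); (3,10,d); (4,1,s); (7,9,s); (8,0,s); (8,1,d); (8,3,s); (9,0,s); (9,2,s); (9,3,s); (10,8,d)
final:
nodes: 0:C, 1:N, 2:C, 3:C, 4:C, 7:O, 8:N, 9:N, 10:N
edges: (0,1,d); (0,4,s); (0,10,d); (3,10,d); (4,1,s); (7,9,s); (8,0,s); (8,1,d); (8,3,s); (9,0,s); (9,2,s); (9,3,s); (10,8,d)


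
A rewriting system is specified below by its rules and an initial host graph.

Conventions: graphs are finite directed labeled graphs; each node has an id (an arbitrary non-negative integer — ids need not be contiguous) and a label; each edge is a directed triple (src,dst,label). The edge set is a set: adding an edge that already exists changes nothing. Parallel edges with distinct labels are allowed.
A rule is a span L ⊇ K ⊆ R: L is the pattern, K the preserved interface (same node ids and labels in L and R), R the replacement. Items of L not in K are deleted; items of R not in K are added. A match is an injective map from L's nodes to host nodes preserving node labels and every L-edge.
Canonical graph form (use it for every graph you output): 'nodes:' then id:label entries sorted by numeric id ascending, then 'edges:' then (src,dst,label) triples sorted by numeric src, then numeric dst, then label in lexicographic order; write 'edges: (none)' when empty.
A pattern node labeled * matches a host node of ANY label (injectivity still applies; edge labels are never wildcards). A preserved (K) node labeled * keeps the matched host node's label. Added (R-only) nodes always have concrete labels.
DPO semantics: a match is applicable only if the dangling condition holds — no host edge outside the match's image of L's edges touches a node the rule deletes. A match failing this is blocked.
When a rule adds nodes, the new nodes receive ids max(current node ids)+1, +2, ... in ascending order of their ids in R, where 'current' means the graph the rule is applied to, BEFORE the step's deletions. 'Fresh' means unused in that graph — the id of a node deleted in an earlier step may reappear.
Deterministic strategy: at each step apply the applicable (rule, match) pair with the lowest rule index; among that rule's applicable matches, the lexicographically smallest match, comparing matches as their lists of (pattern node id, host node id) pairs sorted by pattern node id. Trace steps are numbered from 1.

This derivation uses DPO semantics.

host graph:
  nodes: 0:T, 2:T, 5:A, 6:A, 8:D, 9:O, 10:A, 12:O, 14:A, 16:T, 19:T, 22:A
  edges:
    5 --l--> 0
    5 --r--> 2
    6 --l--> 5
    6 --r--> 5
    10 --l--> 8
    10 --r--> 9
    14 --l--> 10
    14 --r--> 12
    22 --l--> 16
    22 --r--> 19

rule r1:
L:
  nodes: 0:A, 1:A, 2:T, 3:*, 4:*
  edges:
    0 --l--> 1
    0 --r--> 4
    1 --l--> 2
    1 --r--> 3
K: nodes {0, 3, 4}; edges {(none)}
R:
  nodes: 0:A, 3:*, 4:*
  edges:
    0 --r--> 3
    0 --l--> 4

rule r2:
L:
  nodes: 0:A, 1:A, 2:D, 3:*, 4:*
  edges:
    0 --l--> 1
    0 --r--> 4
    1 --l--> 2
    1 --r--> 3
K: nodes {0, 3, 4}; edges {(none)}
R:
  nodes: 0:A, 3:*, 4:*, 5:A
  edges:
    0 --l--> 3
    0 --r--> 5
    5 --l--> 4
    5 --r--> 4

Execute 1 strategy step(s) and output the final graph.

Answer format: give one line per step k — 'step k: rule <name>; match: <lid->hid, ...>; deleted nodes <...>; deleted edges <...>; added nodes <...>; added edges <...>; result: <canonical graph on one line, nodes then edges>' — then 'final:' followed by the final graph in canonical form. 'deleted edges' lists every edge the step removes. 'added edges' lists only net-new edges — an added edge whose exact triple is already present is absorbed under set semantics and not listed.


step 1: rule r2; match: 0->14, 1->10, 2->8, 3->9, 4->12; deleted nodes 8, 10; deleted edges (10,8,l); (10,9,r); (14,10,l); (14,12,r); added nodes 23; added edges (14,9,l); (14,23,r); (23,12,l); (23,12,r); result: nodes: 0:T, 2:T, 5:A, 6:A, 9:O, 12:O, 14:A, 16:T, 19:T, 22:A, 23:A edges: (5,0,l); (5,2,r); (6,5,l); (6,5,r); (14,9,l); (14,23,r); (22,16,l); (22,19,r); (23,12,l); (23,12,r)
final:
nodes: 0:T, 2:T, 5:A, 6:A, 9:O, 12:O, 14:A, 16:T, 19:T, 22:A, 23:A
edges: (5,0,l); (5,2,r); (6,5,l); (6,5,r); (14,9,l); (14,23,r); (22,16,l); (22,19,r); (23,12,l); (23,12,r)
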